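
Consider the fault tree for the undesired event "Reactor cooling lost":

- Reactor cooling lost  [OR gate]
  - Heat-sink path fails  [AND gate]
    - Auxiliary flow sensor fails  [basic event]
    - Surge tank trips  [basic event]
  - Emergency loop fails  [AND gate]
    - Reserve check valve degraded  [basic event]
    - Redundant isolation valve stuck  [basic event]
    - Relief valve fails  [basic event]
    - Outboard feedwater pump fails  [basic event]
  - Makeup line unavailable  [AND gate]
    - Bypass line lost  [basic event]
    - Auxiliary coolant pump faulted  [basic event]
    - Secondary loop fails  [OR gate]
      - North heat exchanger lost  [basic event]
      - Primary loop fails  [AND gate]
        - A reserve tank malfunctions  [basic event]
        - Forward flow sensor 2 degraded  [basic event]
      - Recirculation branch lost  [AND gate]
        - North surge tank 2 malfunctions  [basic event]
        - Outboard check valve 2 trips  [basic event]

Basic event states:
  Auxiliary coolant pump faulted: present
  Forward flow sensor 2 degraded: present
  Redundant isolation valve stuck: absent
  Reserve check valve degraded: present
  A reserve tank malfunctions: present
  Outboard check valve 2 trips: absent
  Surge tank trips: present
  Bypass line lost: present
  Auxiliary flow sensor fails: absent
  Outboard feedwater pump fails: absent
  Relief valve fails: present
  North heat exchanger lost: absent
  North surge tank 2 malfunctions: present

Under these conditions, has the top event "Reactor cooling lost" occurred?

Heat-sink path fails [AND]: Auxiliary flow sensor fails=not, Surge tank trips=occurs → not all inputs occur → does not occur.
Emergency loop fails [AND]: Reserve check valve degraded=occurs, Redundant isolation valve stuck=not, Relief valve fails=occurs, Outboard feedwater pump fails=not → not all inputs occur → does not occur.
Primary loop fails [AND]: A reserve tank malfunctions=occurs, Forward flow sensor 2 degraded=occurs → all inputs occur → occurs.
Recirculation branch lost [AND]: North surge tank 2 malfunctions=occurs, Outboard check valve 2 trips=not → not all inputs occur → does not occur.
Secondary loop fails [OR]: North heat exchanger lost=not, Primary loop fails=occurs, Recirculation branch lost=not → at least one input occurs → occurs.
Makeup line unavailable [AND]: Bypass line lost=occurs, Auxiliary coolant pump faulted=occurs, Secondary loop fails=occurs → all inputs occur → occurs.
Reactor cooling lost [OR]: Heat-sink path fails=not, Emergency loop fails=not, Makeup line unavailable=occurs → at least one input occurs → occurs.

Yes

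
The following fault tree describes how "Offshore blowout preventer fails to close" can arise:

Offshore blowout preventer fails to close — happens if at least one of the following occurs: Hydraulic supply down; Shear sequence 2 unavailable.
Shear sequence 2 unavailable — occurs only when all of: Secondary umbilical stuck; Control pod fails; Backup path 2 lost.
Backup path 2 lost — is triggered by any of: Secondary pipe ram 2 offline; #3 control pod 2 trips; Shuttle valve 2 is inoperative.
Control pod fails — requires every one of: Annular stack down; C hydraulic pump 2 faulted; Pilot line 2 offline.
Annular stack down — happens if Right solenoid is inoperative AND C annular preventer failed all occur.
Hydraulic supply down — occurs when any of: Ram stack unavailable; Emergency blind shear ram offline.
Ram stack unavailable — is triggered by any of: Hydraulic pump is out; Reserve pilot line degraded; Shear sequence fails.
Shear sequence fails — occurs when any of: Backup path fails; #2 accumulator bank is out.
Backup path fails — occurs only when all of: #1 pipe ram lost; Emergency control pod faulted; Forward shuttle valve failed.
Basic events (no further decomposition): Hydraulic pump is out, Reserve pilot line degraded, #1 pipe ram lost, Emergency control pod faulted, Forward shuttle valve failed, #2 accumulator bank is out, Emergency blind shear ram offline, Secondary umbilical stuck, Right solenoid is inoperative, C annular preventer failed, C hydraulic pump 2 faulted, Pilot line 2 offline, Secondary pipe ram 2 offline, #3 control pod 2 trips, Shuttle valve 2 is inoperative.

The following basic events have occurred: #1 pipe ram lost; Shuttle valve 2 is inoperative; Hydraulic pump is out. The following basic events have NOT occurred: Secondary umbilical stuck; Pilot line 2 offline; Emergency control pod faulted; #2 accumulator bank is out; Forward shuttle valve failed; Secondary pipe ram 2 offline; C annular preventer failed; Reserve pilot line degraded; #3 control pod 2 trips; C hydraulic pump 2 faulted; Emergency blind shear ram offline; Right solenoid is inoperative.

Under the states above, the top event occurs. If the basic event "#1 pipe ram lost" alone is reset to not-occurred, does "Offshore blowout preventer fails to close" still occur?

Yes

Counterfactual: set "#1 pipe ram lost" to not occurred.
Backup path fails [AND]: #1 pipe ram lost=not, Emergency control pod faulted=not, Forward shuttle valve failed=not → not all inputs occur → does not occur.
Shear sequence fails [OR]: Backup path fails=not, #2 accumulator bank is out=not → no input occurs → does not occur.
Ram stack unavailable [OR]: Hydraulic pump is out=occurs, Reserve pilot line degraded=not, Shear sequence fails=not → at least one input occurs → occurs.
Hydraulic supply down [OR]: Ram stack unavailable=occurs, Emergency blind shear ram offline=not → at least one input occurs → occurs.
Annular stack down [AND]: Right solenoid is inoperative=not, C annular preventer failed=not → not all inputs occur → does not occur.
Control pod fails [AND]: Annular stack down=not, C hydraulic pump 2 faulted=not, Pilot line 2 offline=not → not all inputs occur → does not occur.
Backup path 2 lost [OR]: Secondary pipe ram 2 offline=not, #3 control pod 2 trips=not, Shuttle valve 2 is inoperative=occurs → at least one input occurs → occurs.
Shear sequence 2 unavailable [AND]: Secondary umbilical stuck=not, Control pod fails=not, Backup path 2 lost=occurs → not all inputs occur → does not occur.
Offshore blowout preventer fails to close [OR]: Hydraulic supply down=occurs, Shear sequence 2 unavailable=not → at least one input occurs → occurs.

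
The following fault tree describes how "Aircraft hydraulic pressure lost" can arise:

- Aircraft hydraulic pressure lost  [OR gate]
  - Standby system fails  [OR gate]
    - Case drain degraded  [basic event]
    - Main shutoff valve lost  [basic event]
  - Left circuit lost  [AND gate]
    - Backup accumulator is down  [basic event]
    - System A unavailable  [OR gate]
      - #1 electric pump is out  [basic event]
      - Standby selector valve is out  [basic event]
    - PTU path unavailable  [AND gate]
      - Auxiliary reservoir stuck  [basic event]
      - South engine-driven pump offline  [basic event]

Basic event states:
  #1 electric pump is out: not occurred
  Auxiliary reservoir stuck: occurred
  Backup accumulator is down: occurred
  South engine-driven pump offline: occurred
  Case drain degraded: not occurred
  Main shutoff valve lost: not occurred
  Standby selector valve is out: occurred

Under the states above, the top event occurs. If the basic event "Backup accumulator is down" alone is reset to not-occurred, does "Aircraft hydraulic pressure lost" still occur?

Counterfactual: set "Backup accumulator is down" to not occurred.
Standby system fails [OR]: Case drain degraded=not, Main shutoff valve lost=not → no input occurs → does not occur.
System A unavailable [OR]: #1 electric pump is out=not, Standby selector valve is out=occurs → at least one input occurs → occurs.
PTU path unavailable [AND]: Auxiliary reservoir stuck=occurs, South engine-driven pump offline=occurs → all inputs occur → occurs.
Left circuit lost [AND]: Backup accumulator is down=not, System A unavailable=occurs, PTU path unavailable=occurs → not all inputs occur → does not occur.
Aircraft hydraulic pressure lost [OR]: Standby system fails=not, Left circuit lost=not → no input occurs → does not occur.

No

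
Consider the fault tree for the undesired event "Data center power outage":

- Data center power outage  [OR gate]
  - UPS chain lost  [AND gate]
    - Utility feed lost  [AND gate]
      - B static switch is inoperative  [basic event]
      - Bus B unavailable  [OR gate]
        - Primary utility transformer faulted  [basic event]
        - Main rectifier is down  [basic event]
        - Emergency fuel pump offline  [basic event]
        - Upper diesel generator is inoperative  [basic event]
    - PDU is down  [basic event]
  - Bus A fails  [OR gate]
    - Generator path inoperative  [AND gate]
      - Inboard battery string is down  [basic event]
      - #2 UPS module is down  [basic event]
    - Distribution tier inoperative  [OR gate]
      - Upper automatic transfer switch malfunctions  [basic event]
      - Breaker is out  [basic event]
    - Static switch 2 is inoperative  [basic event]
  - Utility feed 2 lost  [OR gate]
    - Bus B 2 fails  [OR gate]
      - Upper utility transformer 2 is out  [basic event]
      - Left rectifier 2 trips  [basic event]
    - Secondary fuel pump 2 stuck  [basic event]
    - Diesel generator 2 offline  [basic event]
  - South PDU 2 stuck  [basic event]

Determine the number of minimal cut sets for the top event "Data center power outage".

13

Bus B unavailable [OR]: union of children's cut sets → 4 cut set(s).
Utility feed lost [AND]: one cut set from each child combined → 1 × 4 = 4 cut set(s).
UPS chain lost [AND]: one cut set from each child combined → 4 × 1 = 4 cut set(s).
Generator path inoperative [AND]: one cut set from each child combined → 1 × 1 = 1 cut set(s).
Distribution tier inoperative [OR]: union of children's cut sets → 2 cut set(s).
Bus A fails [OR]: union of children's cut sets → 4 cut set(s).
Bus B 2 fails [OR]: union of children's cut sets → 2 cut set(s).
Utility feed 2 lost [OR]: union of children's cut sets → 4 cut set(s).
Data center power outage [OR]: union of children's cut sets → 13 cut set(s).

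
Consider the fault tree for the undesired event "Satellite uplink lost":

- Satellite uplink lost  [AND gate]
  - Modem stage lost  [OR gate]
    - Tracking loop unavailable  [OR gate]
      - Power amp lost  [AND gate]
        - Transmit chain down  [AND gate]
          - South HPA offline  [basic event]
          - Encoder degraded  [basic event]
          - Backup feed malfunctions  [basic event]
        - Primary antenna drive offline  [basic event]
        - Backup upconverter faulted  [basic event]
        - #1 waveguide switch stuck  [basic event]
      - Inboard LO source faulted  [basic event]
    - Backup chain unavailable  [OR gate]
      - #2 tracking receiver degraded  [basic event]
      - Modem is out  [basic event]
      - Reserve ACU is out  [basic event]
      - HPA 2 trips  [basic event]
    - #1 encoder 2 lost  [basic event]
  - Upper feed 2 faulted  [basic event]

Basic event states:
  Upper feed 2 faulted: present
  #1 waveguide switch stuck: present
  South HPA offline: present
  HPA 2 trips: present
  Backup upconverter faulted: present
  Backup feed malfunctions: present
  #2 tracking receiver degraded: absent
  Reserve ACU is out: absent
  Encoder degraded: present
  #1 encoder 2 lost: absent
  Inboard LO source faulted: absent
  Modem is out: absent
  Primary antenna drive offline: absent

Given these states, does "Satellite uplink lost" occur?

Yes

Transmit chain down [AND]: South HPA offline=occurs, Encoder degraded=occurs, Backup feed malfunctions=occurs → all inputs occur → occurs.
Power amp lost [AND]: Transmit chain down=occurs, Primary antenna drive offline=not, Backup upconverter faulted=occurs, #1 waveguide switch stuck=occurs → not all inputs occur → does not occur.
Tracking loop unavailable [OR]: Power amp lost=not, Inboard LO source faulted=not → no input occurs → does not occur.
Backup chain unavailable [OR]: #2 tracking receiver degraded=not, Modem is out=not, Reserve ACU is out=not, HPA 2 trips=occurs → at least one input occurs → occurs.
Modem stage lost [OR]: Tracking loop unavailable=not, Backup chain unavailable=occurs, #1 encoder 2 lost=not → at least one input occurs → occurs.
Satellite uplink lost [AND]: Modem stage lost=occurs, Upper feed 2 faulted=occurs → all inputs occur → occurs.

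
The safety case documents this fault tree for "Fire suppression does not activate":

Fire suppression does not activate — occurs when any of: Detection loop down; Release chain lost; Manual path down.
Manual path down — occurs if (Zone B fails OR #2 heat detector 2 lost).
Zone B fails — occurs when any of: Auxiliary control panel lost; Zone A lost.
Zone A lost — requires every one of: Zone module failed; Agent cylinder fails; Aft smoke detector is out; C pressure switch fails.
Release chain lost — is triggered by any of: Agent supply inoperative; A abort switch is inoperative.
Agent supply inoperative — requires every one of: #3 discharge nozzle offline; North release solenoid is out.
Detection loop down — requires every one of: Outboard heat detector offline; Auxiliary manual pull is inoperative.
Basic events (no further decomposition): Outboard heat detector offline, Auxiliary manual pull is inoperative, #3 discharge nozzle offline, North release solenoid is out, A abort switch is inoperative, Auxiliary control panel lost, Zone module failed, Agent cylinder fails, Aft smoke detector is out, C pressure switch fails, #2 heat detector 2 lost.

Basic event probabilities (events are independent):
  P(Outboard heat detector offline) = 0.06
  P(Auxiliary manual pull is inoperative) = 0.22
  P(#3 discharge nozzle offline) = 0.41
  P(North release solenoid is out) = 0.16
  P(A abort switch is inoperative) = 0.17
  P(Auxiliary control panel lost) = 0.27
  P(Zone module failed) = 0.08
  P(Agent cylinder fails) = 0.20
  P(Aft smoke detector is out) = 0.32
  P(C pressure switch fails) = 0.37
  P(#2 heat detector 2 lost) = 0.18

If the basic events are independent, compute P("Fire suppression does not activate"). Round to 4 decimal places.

P(Detection loop down) [AND] = 0.06 × 0.22 = 0.013200
P(Agent supply inoperative) [AND] = 0.41 × 0.16 = 0.065600
P(Release chain lost) [OR] = 1 − (1−0.065600) × (1−0.17) = 0.224448
P(Zone A lost) [AND] = 0.08 × 0.20 × 0.32 × 0.37 = 0.001894
P(Zone B fails) [OR] = 1 − (1−0.27) × (1−0.001894) = 0.271383
P(Manual path down) [OR] = 1 − (1−0.271383) × (1−0.18) = 0.402534
P(Fire suppression does not activate) [OR] = 1 − (1−0.013200) × (1−0.224448) × (1−0.402534) = 0.542750
Rounded to 4 decimal places: P(Fire suppression does not activate) ≈ 0.5428.

0.5428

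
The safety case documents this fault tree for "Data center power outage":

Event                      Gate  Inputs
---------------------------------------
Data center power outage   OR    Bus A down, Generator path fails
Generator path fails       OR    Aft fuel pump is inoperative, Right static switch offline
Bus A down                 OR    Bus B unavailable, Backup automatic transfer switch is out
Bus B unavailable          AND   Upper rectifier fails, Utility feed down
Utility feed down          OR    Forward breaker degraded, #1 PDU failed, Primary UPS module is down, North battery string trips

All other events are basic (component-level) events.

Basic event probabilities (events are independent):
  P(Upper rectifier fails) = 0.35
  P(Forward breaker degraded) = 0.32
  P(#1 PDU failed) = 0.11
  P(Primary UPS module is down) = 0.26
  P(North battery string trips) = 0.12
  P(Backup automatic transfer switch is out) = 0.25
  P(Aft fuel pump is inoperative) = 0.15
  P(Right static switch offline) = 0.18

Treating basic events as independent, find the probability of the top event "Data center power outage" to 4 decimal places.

0.5881

P(Utility feed down) [OR] = 1 − (1−0.32) × (1−0.11) × (1−0.26) × (1−0.12) = 0.605894
P(Bus B unavailable) [AND] = 0.35 × 0.605894 = 0.212063
P(Bus A down) [OR] = 1 − (1−0.212063) × (1−0.25) = 0.409047
P(Generator path fails) [OR] = 1 − (1−0.15) × (1−0.18) = 0.303000
P(Data center power outage) [OR] = 1 − (1−0.409047) × (1−0.303000) = 0.588106
Rounded to 4 decimal places: P(Data center power outage) ≈ 0.5881.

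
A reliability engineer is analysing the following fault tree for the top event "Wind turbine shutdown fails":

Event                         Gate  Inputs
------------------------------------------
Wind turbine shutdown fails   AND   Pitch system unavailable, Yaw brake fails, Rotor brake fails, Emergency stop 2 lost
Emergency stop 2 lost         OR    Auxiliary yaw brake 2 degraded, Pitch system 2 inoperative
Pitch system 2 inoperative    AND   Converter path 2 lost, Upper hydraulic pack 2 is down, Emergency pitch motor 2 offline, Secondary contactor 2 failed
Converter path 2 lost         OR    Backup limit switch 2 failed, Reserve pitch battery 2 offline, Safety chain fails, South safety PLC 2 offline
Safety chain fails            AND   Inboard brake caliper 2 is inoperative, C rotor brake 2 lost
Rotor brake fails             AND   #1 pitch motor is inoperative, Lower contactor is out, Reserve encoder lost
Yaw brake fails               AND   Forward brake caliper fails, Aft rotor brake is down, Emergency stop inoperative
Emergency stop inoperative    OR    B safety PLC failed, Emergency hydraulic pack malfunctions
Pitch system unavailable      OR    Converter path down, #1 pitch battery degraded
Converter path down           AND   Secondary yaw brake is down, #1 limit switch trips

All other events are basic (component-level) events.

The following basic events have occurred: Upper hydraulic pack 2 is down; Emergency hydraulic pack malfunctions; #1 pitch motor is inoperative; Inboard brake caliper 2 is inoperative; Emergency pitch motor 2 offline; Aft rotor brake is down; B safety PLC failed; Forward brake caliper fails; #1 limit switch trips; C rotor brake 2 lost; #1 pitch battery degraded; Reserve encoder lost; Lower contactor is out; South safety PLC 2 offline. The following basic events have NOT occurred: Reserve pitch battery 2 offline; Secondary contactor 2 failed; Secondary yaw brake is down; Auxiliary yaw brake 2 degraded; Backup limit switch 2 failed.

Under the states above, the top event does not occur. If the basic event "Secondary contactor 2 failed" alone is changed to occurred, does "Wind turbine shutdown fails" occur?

Yes

Counterfactual: set "Secondary contactor 2 failed" to occurred.
Converter path down [AND]: Secondary yaw brake is down=not, #1 limit switch trips=occurs → not all inputs occur → does not occur.
Pitch system unavailable [OR]: Converter path down=not, #1 pitch battery degraded=occurs → at least one input occurs → occurs.
Emergency stop inoperative [OR]: B safety PLC failed=occurs, Emergency hydraulic pack malfunctions=occurs → at least one input occurs → occurs.
Yaw brake fails [AND]: Forward brake caliper fails=occurs, Aft rotor brake is down=occurs, Emergency stop inoperative=occurs → all inputs occur → occurs.
Rotor brake fails [AND]: #1 pitch motor is inoperative=occurs, Lower contactor is out=occurs, Reserve encoder lost=occurs → all inputs occur → occurs.
Safety chain fails [AND]: Inboard brake caliper 2 is inoperative=occurs, C rotor brake 2 lost=occurs → all inputs occur → occurs.
Converter path 2 lost [OR]: Backup limit switch 2 failed=not, Reserve pitch battery 2 offline=not, Safety chain fails=occurs, South safety PLC 2 offline=occurs → at least one input occurs → occurs.
Pitch system 2 inoperative [AND]: Converter path 2 lost=occurs, Upper hydraulic pack 2 is down=occurs, Emergency pitch motor 2 offline=occurs, Secondary contactor 2 failed=occurs → all inputs occur → occurs.
Emergency stop 2 lost [OR]: Auxiliary yaw brake 2 degraded=not, Pitch system 2 inoperative=occurs → at least one input occurs → occurs.
Wind turbine shutdown fails [AND]: Pitch system unavailable=occurs, Yaw brake fails=occurs, Rotor brake fails=occurs, Emergency stop 2 lost=occurs → all inputs occur → occurs.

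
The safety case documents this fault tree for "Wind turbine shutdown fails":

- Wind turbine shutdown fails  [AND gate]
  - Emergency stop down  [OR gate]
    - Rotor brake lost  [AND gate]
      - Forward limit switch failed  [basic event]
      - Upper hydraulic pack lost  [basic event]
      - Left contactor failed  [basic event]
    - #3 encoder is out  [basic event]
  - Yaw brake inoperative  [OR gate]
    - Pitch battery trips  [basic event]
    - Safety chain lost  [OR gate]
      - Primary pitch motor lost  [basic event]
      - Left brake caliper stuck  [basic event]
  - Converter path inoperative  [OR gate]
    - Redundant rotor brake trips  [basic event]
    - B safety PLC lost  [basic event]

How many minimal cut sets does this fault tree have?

12

Rotor brake lost [AND]: one cut set from each child combined → 1 × 1 × 1 = 1 cut set(s).
Emergency stop down [OR]: union of children's cut sets → 2 cut set(s).
Safety chain lost [OR]: union of children's cut sets → 2 cut set(s).
Yaw brake inoperative [OR]: union of children's cut sets → 3 cut set(s).
Converter path inoperative [OR]: union of children's cut sets → 2 cut set(s).
Wind turbine shutdown fails [AND]: one cut set from each child combined → 2 × 3 × 2 = 12 cut set(s).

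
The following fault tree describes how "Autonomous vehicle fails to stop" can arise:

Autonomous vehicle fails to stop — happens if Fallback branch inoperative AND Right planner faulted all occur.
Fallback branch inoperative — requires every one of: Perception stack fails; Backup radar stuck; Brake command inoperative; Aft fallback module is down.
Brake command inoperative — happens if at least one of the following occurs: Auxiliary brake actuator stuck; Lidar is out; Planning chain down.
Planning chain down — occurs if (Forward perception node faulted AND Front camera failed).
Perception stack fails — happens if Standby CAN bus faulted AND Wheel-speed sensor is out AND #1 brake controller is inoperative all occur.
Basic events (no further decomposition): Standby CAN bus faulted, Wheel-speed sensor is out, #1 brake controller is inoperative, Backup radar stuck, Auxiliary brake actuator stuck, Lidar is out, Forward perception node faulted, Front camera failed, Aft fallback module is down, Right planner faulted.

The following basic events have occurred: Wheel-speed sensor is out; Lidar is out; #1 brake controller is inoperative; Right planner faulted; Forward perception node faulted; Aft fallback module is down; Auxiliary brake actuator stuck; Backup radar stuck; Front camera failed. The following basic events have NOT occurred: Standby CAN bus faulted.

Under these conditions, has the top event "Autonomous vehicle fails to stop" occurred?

Perception stack fails [AND]: Standby CAN bus faulted=not, Wheel-speed sensor is out=occurs, #1 brake controller is inoperative=occurs → not all inputs occur → does not occur.
Planning chain down [AND]: Forward perception node faulted=occurs, Front camera failed=occurs → all inputs occur → occurs.
Brake command inoperative [OR]: Auxiliary brake actuator stuck=occurs, Lidar is out=occurs, Planning chain down=occurs → at least one input occurs → occurs.
Fallback branch inoperative [AND]: Perception stack fails=not, Backup radar stuck=occurs, Brake command inoperative=occurs, Aft fallback module is down=occurs → not all inputs occur → does not occur.
Autonomous vehicle fails to stop [AND]: Fallback branch inoperative=not, Right planner faulted=occurs → not all inputs occur → does not occur.

No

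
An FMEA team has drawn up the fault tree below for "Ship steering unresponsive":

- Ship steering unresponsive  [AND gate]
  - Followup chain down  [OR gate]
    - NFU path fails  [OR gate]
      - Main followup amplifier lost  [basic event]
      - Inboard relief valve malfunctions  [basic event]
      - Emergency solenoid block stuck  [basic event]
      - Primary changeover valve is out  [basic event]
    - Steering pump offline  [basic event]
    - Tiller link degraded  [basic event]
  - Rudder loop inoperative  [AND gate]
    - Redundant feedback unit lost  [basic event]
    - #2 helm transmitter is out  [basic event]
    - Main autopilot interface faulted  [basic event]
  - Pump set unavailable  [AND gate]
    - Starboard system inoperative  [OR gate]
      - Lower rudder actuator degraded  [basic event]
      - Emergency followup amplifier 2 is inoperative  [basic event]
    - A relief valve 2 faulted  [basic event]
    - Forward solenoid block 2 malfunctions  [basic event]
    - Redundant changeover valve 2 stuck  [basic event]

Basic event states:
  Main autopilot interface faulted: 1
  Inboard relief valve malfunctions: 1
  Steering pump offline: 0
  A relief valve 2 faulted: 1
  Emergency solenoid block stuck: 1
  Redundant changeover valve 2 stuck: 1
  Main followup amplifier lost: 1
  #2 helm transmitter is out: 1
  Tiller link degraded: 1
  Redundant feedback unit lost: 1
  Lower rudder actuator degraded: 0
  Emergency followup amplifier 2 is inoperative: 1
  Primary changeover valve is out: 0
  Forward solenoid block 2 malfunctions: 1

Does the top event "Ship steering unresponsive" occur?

NFU path fails [OR]: Main followup amplifier lost=occurs, Inboard relief valve malfunctions=occurs, Emergency solenoid block stuck=occurs, Primary changeover valve is out=not → at least one input occurs → occurs.
Followup chain down [OR]: NFU path fails=occurs, Steering pump offline=not, Tiller link degraded=occurs → at least one input occurs → occurs.
Rudder loop inoperative [AND]: Redundant feedback unit lost=occurs, #2 helm transmitter is out=occurs, Main autopilot interface faulted=occurs → all inputs occur → occurs.
Starboard system inoperative [OR]: Lower rudder actuator degraded=not, Emergency followup amplifier 2 is inoperative=occurs → at least one input occurs → occurs.
Pump set unavailable [AND]: Starboard system inoperative=occurs, A relief valve 2 faulted=occurs, Forward solenoid block 2 malfunctions=occurs, Redundant changeover valve 2 stuck=occurs → all inputs occur → occurs.
Ship steering unresponsive [AND]: Followup chain down=occurs, Rudder loop inoperative=occurs, Pump set unavailable=occurs → all inputs occur → occurs.

Yes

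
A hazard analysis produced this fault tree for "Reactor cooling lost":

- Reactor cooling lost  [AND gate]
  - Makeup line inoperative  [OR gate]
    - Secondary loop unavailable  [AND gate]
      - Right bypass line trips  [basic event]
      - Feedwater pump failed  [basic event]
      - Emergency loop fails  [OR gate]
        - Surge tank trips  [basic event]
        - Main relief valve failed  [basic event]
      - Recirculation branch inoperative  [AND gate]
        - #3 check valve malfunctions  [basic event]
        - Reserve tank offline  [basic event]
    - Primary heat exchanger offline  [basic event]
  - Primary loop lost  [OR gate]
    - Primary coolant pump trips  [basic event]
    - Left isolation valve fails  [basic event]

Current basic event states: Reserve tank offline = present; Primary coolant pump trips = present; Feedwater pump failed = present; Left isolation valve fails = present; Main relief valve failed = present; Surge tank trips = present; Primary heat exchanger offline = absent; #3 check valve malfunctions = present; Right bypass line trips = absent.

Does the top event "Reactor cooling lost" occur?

Emergency loop fails [OR]: Surge tank trips=occurs, Main relief valve failed=occurs → at least one input occurs → occurs.
Recirculation branch inoperative [AND]: #3 check valve malfunctions=occurs, Reserve tank offline=occurs → all inputs occur → occurs.
Secondary loop unavailable [AND]: Right bypass line trips=not, Feedwater pump failed=occurs, Emergency loop fails=occurs, Recirculation branch inoperative=occurs → not all inputs occur → does not occur.
Makeup line inoperative [OR]: Secondary loop unavailable=not, Primary heat exchanger offline=not → no input occurs → does not occur.
Primary loop lost [OR]: Primary coolant pump trips=occurs, Left isolation valve fails=occurs → at least one input occurs → occurs.
Reactor cooling lost [AND]: Makeup line inoperative=not, Primary loop lost=occurs → not all inputs occur → does not occur.

No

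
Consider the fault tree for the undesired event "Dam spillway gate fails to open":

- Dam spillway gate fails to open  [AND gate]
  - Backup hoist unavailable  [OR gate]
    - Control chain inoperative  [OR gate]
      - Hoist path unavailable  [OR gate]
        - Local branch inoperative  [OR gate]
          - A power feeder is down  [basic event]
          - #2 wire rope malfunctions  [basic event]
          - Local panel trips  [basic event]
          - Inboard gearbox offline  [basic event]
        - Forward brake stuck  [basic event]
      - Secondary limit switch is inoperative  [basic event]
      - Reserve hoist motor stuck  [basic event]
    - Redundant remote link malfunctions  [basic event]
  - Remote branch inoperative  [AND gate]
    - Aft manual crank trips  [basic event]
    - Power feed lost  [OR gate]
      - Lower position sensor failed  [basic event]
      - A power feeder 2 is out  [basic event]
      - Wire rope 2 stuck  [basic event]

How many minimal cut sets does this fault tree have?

Local branch inoperative [OR]: union of children's cut sets → 4 cut set(s).
Hoist path unavailable [OR]: union of children's cut sets → 5 cut set(s).
Control chain inoperative [OR]: union of children's cut sets → 7 cut set(s).
Backup hoist unavailable [OR]: union of children's cut sets → 8 cut set(s).
Power feed lost [OR]: union of children's cut sets → 3 cut set(s).
Remote branch inoperative [AND]: one cut set from each child combined → 1 × 3 = 3 cut set(s).
Dam spillway gate fails to open [AND]: one cut set from each child combined → 8 × 3 = 24 cut set(s).

24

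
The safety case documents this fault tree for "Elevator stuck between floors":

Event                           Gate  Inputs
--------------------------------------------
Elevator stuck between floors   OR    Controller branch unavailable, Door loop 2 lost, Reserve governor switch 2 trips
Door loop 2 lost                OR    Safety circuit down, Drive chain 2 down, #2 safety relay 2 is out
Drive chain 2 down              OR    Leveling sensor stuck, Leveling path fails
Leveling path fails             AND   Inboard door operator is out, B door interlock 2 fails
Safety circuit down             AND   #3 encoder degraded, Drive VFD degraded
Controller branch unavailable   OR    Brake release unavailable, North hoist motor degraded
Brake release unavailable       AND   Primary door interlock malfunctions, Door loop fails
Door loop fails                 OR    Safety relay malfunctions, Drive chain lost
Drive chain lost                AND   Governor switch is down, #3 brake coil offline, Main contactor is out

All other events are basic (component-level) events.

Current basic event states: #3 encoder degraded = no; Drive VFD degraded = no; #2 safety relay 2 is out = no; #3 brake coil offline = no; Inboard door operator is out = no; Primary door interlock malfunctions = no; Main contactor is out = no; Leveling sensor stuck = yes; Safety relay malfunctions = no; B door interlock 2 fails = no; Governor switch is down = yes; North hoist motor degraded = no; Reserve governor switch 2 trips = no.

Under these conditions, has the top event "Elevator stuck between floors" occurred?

Yes

Drive chain lost [AND]: Governor switch is down=occurs, #3 brake coil offline=not, Main contactor is out=not → not all inputs occur → does not occur.
Door loop fails [OR]: Safety relay malfunctions=not, Drive chain lost=not → no input occurs → does not occur.
Brake release unavailable [AND]: Primary door interlock malfunctions=not, Door loop fails=not → not all inputs occur → does not occur.
Controller branch unavailable [OR]: Brake release unavailable=not, North hoist motor degraded=not → no input occurs → does not occur.
Safety circuit down [AND]: #3 encoder degraded=not, Drive VFD degraded=not → not all inputs occur → does not occur.
Leveling path fails [AND]: Inboard door operator is out=not, B door interlock 2 fails=not → not all inputs occur → does not occur.
Drive chain 2 down [OR]: Leveling sensor stuck=occurs, Leveling path fails=not → at least one input occurs → occurs.
Door loop 2 lost [OR]: Safety circuit down=not, Drive chain 2 down=occurs, #2 safety relay 2 is out=not → at least one input occurs → occurs.
Elevator stuck between floors [OR]: Controller branch unavailable=not, Door loop 2 lost=occurs, Reserve governor switch 2 trips=not → at least one input occurs → occurs.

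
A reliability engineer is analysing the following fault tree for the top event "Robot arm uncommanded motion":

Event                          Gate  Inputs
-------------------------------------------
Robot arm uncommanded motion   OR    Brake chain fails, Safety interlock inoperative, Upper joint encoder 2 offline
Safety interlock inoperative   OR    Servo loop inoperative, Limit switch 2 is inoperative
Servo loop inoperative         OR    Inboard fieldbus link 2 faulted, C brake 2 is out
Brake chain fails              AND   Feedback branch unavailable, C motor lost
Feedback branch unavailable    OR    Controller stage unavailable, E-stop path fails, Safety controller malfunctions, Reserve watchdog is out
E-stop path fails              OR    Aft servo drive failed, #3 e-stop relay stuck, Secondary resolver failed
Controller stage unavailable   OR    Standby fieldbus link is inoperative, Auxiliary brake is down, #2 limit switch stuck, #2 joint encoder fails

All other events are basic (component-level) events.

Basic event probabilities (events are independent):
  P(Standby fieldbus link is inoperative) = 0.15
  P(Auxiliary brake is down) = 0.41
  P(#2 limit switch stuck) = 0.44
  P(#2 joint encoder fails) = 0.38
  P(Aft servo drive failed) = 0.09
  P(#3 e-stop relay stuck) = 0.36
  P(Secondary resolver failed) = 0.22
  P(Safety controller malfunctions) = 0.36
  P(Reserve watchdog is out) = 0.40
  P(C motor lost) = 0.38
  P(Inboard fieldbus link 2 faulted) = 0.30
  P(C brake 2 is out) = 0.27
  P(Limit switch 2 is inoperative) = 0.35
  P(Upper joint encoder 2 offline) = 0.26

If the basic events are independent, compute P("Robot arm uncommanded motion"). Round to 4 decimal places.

0.8448

P(Controller stage unavailable) [OR] = 1 − (1−0.15) × (1−0.41) × (1−0.44) × (1−0.38) = 0.825879
P(E-stop path fails) [OR] = 1 − (1−0.09) × (1−0.36) × (1−0.22) = 0.545728
P(Feedback branch unavailable) [OR] = 1 − (1−0.825879) × (1−0.545728) × (1−0.36) × (1−0.40) = 0.969626
P(Brake chain fails) [AND] = 0.969626 × 0.38 = 0.368458
P(Servo loop inoperative) [OR] = 1 − (1−0.30) × (1−0.27) = 0.489000
P(Safety interlock inoperative) [OR] = 1 − (1−0.489000) × (1−0.35) = 0.667850
P(Robot arm uncommanded motion) [OR] = 1 − (1−0.368458) × (1−0.667850) × (1−0.26) = 0.844773
Rounded to 4 decimal places: P(Robot arm uncommanded motion) ≈ 0.8448.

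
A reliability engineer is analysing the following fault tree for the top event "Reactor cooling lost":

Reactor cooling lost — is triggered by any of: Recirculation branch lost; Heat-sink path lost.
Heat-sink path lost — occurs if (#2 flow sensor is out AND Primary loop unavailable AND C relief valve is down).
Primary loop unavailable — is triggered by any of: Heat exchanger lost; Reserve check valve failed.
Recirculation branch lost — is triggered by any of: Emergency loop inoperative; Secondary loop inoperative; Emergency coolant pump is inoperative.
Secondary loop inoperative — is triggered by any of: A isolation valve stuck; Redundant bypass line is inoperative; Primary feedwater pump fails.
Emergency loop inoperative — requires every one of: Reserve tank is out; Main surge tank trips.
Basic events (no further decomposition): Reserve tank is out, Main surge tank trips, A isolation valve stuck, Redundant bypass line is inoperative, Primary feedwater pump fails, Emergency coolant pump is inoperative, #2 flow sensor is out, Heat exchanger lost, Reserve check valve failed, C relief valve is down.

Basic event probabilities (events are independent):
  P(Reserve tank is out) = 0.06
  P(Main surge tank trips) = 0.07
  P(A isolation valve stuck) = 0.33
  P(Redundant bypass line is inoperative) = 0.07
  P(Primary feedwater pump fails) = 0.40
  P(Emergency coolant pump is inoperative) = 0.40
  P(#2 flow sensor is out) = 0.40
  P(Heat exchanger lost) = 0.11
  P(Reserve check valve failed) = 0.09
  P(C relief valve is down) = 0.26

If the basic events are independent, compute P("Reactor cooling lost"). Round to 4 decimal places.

0.7810

P(Emergency loop inoperative) [AND] = 0.06 × 0.07 = 0.004200
P(Secondary loop inoperative) [OR] = 1 − (1−0.33) × (1−0.07) × (1−0.40) = 0.626140
P(Recirculation branch lost) [OR] = 1 − (1−0.004200) × (1−0.626140) × (1−0.40) = 0.776626
P(Primary loop unavailable) [OR] = 1 − (1−0.11) × (1−0.09) = 0.190100
P(Heat-sink path lost) [AND] = 0.40 × 0.190100 × 0.26 = 0.019770
P(Reactor cooling lost) [OR] = 1 − (1−0.776626) × (1−0.019770) = 0.781042
Rounded to 4 decimal places: P(Reactor cooling lost) ≈ 0.7810.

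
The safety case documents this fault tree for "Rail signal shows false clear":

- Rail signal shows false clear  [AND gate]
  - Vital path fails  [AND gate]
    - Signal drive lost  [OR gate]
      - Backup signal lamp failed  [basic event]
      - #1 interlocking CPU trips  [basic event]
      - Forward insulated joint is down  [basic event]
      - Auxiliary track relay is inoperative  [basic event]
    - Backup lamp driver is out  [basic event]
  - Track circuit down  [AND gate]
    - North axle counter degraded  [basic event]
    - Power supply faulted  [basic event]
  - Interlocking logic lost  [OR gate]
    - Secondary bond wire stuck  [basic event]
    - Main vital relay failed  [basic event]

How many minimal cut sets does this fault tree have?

Signal drive lost [OR]: union of children's cut sets → 4 cut set(s).
Vital path fails [AND]: one cut set from each child combined → 4 × 1 = 4 cut set(s).
Track circuit down [AND]: one cut set from each child combined → 1 × 1 = 1 cut set(s).
Interlocking logic lost [OR]: union of children's cut sets → 2 cut set(s).
Rail signal shows false clear [AND]: one cut set from each child combined → 4 × 1 × 2 = 8 cut set(s).
Minimal cut sets: {Backup lamp driver is out, Backup signal lamp failed, North axle counter degraded, Power supply faulted, Secondary bond wire stuck}; {Backup lamp driver is out, Backup signal lamp failed, Main vital relay failed, North axle counter degraded, Power supply faulted}; {#1 interlocking CPU trips, Backup lamp driver is out, North axle counter degraded, Power supply faulted, Secondary bond wire stuck}; {#1 interlocking CPU trips, Backup lamp driver is out, Main vital relay failed, North axle counter degraded, Power supply faulted}; {Backup lamp driver is out, Forward insulated joint is down, North axle counter degraded, Power supply faulted, Secondary bond wire stuck}; {Backup lamp driver is out, Forward insulated joint is down, Main vital relay failed, North axle counter degraded, Power supply faulted}; {Auxiliary track relay is inoperative, Backup lamp driver is out, North axle counter degraded, Power supply faulted, Secondary bond wire stuck}; {Auxiliary track relay is inoperative, Backup lamp driver is out, Main vital relay failed, North axle counter degraded, Power supply faulted}.

8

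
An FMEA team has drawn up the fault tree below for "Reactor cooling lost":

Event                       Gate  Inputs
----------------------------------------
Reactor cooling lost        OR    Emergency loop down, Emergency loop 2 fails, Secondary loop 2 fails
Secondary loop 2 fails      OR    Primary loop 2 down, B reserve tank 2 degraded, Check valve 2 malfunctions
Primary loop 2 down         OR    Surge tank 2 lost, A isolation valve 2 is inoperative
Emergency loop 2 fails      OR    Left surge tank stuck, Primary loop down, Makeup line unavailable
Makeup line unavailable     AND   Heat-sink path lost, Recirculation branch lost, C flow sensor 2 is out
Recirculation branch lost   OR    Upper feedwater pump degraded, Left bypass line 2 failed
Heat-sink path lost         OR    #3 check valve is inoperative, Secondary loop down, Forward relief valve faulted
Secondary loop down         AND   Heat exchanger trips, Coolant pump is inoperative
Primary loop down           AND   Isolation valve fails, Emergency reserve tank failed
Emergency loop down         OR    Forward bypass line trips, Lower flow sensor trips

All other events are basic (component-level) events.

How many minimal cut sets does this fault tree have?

Emergency loop down [OR]: union of children's cut sets → 2 cut set(s).
Primary loop down [AND]: one cut set from each child combined → 1 × 1 = 1 cut set(s).
Secondary loop down [AND]: one cut set from each child combined → 1 × 1 = 1 cut set(s).
Heat-sink path lost [OR]: union of children's cut sets → 3 cut set(s).
Recirculation branch lost [OR]: union of children's cut sets → 2 cut set(s).
Makeup line unavailable [AND]: one cut set from each child combined → 3 × 2 × 1 = 6 cut set(s).
Emergency loop 2 fails [OR]: union of children's cut sets → 8 cut set(s).
Primary loop 2 down [OR]: union of children's cut sets → 2 cut set(s).
Secondary loop 2 fails [OR]: union of children's cut sets → 4 cut set(s).
Reactor cooling lost [OR]: union of children's cut sets → 14 cut set(s).

14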